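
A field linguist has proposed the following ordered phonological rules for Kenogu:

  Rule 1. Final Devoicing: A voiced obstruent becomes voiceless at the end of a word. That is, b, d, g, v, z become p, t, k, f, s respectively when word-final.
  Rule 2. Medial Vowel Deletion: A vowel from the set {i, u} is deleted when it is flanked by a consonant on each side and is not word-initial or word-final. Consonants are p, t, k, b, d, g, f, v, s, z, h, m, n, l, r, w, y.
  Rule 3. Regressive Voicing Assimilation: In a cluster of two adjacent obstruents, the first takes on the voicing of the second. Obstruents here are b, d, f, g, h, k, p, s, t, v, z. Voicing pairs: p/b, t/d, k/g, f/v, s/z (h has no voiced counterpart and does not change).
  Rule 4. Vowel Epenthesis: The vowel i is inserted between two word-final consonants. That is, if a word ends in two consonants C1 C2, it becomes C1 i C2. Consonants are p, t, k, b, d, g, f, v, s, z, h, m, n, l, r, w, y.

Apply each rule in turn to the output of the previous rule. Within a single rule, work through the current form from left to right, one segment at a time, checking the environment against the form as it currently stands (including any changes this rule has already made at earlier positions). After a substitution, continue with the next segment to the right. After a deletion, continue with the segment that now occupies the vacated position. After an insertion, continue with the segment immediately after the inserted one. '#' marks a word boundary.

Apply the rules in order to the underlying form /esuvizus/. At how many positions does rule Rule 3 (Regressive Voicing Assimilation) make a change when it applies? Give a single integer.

2

Rule 1 Final Devoicing: no change — [esuvizus]
Rule 2 Medial Vowel Deletion: [esuvizus] → [esvzs]
Rule 3 Regressive Voicing Assimilation: [esvzs] → [ezvss]
Rule 4 Vowel Epenthesis: [ezvss] → [ezvsis]
Rule Rule 3 changed 2 position(s).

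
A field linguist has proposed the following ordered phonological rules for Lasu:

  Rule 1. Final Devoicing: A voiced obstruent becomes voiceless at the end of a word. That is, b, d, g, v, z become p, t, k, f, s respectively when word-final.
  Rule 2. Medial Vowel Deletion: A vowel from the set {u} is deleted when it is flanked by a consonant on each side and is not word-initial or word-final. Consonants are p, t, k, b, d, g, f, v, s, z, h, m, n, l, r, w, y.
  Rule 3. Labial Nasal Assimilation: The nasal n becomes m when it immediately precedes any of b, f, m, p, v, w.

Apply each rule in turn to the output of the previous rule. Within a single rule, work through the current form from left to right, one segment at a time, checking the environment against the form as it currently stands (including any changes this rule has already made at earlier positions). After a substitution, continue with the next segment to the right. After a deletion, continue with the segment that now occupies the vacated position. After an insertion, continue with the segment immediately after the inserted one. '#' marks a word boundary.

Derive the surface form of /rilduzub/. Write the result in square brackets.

Rule 1 Final Devoicing: [rilduzub] → [rilduzup]
Rule 2 Medial Vowel Deletion: [rilduzup] → [rildzp]
Rule 3 Labial Nasal Assimilation: no change — [rildzp]

[rildzp]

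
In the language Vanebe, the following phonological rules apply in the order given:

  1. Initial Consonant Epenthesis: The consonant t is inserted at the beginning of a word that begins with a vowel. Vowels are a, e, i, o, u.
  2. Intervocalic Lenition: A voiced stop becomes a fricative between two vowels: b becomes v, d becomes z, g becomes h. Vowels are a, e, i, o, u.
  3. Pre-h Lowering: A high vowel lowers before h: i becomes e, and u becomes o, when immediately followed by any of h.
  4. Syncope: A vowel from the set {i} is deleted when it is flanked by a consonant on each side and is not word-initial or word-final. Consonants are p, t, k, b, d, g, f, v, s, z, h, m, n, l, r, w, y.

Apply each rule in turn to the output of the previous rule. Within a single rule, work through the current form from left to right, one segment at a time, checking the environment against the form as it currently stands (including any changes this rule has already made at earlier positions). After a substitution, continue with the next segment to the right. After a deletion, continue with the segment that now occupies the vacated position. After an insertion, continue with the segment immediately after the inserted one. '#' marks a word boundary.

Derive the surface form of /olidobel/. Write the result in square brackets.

[tolzovel]

1 Initial Consonant Epenthesis: [olidobel] → [tolidobel]
2 Intervocalic Lenition: [tolidobel] → [tolizovel]
3 Pre-h Lowering: no change — [tolizovel]
4 Syncope: [tolizovel] → [tolzovel]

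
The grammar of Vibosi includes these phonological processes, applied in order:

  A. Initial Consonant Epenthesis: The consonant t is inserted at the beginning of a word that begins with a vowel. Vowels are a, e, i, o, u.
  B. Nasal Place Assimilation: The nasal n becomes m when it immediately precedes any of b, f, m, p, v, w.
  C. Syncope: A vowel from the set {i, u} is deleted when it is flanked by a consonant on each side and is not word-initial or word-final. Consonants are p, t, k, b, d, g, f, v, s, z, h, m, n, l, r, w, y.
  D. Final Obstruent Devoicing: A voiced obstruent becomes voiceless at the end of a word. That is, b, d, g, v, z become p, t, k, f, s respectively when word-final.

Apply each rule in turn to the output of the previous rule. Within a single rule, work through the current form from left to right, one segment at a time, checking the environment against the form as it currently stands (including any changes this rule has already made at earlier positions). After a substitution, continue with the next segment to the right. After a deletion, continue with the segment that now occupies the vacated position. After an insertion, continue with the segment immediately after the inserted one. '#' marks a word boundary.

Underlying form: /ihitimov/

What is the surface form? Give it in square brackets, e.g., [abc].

[thtmof]

A Initial Consonant Epenthesis: [ihitimov] → [tihitimov]
B Nasal Place Assimilation: no change — [tihitimov]
C Syncope: [tihitimov] → [thtmov]
D Final Obstruent Devoicing: [thtmov] → [thtmof]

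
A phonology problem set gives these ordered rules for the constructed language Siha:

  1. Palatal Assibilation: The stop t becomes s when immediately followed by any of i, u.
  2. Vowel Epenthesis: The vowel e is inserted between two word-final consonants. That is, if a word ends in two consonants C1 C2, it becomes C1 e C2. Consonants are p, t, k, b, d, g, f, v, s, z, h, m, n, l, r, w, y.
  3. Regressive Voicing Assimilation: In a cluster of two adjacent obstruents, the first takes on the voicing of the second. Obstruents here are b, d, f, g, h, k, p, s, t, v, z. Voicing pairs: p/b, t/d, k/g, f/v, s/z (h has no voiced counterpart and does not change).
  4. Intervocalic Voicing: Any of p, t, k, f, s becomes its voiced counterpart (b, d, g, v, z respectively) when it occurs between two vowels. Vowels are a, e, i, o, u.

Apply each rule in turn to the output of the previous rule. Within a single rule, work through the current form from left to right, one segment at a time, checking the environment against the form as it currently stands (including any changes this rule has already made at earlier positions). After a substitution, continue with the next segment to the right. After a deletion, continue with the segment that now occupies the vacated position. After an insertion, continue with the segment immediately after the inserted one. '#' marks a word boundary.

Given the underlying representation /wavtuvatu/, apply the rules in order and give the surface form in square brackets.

[wafsuvazu]

1 Palatal Assibilation: [wavtuvatu] → [wavsuvasu]
2 Vowel Epenthesis: no change — [wavsuvasu]
3 Regressive Voicing Assimilation: [wavsuvasu] → [wafsuvasu]
4 Intervocalic Voicing: [wafsuvasu] → [wafsuvazu]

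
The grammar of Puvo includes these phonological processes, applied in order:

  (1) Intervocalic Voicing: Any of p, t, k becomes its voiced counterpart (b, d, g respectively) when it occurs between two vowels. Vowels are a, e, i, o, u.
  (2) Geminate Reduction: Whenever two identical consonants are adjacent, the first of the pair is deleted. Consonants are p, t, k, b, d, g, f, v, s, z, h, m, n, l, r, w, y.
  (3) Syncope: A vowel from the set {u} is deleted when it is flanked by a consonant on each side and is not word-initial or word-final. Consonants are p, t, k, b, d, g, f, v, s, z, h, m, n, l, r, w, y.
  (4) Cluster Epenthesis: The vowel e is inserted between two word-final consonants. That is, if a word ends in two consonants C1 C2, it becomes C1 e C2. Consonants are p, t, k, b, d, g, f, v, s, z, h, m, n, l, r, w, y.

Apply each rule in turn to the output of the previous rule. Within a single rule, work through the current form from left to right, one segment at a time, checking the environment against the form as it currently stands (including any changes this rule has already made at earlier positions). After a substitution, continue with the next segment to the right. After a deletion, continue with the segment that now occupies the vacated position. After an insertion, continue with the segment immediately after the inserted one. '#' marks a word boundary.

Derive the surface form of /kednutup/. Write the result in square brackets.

(1) Intervocalic Voicing: [kednutup] → [kednudup]
(2) Geminate Reduction: no change — [kednudup]
(3) Syncope: [kednudup] → [kedndp]
(4) Cluster Epenthesis: [kedndp] → [kedndep]

[kedndep]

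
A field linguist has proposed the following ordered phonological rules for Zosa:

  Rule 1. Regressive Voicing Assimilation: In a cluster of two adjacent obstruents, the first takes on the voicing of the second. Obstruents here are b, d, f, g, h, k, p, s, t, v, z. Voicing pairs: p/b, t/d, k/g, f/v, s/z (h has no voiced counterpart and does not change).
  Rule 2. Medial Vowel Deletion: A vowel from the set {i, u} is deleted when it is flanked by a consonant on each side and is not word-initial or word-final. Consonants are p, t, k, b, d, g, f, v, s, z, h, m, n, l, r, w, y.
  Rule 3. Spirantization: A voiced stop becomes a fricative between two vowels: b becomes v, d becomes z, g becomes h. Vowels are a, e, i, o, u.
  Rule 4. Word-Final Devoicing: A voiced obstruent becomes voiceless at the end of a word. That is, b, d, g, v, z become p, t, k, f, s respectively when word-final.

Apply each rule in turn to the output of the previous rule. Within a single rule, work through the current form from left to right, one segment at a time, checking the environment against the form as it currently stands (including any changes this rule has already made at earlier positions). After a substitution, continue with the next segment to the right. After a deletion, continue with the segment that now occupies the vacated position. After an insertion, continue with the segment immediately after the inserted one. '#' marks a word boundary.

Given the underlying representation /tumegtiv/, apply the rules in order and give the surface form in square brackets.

[tmektf]

Rule 1 Regressive Voicing Assimilation: [tumegtiv] → [tumektiv]
Rule 2 Medial Vowel Deletion: [tumektiv] → [tmektv]
Rule 3 Spirantization: no change — [tmektv]
Rule 4 Word-Final Devoicing: [tmektv] → [tmektf]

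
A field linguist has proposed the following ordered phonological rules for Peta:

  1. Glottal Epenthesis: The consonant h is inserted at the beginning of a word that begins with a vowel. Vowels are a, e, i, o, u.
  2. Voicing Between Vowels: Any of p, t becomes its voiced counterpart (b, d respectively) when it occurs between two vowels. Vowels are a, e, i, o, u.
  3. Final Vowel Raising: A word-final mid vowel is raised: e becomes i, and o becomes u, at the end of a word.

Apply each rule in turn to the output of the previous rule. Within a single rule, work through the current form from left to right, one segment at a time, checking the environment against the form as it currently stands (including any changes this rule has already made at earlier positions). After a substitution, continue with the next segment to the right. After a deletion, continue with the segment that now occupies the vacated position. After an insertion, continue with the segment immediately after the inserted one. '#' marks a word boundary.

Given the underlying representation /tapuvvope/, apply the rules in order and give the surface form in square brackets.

1 Glottal Epenthesis: no change — [tapuvvope]
2 Voicing Between Vowels: [tapuvvope] → [tabuvvobe]
3 Final Vowel Raising: [tabuvvobe] → [tabuvvobi]

[tabuvvobi]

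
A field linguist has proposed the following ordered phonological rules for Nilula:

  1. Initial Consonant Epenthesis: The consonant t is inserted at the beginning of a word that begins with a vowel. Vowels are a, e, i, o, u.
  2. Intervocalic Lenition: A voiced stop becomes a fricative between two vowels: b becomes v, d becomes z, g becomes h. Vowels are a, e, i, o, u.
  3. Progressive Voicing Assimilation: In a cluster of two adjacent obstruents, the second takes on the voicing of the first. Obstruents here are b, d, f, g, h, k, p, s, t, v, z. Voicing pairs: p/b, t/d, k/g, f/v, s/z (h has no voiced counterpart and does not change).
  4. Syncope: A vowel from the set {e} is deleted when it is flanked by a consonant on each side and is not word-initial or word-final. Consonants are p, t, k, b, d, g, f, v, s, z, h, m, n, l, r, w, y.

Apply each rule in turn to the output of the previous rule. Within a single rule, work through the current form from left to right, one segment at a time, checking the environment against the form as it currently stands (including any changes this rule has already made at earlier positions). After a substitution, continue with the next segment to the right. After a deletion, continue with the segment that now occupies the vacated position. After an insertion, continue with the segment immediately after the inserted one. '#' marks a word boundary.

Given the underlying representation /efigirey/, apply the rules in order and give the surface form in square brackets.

1 Initial Consonant Epenthesis: [efigirey] → [tefigirey]
2 Intervocalic Lenition: [tefigirey] → [tefihirey]
3 Progressive Voicing Assimilation: no change — [tefihirey]
4 Syncope: [tefihirey] → [tfihiry]

[tfihiry]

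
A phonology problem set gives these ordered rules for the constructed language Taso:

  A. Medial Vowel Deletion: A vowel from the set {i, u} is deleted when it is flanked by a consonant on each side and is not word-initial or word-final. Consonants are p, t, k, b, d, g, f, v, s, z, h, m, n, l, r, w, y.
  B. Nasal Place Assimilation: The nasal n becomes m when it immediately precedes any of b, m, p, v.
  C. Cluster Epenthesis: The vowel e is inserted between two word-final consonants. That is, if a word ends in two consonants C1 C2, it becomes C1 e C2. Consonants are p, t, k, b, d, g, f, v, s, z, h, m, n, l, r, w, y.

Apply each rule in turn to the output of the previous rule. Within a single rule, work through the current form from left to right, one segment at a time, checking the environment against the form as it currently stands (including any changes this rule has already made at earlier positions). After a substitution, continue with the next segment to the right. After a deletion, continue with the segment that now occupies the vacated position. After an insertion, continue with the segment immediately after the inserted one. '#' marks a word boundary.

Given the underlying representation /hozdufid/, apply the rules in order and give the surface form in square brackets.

A Medial Vowel Deletion: [hozdufid] → [hozdfd]
B Nasal Place Assimilation: no change — [hozdfd]
C Cluster Epenthesis: [hozdfd] → [hozdfed]

[hozdfed]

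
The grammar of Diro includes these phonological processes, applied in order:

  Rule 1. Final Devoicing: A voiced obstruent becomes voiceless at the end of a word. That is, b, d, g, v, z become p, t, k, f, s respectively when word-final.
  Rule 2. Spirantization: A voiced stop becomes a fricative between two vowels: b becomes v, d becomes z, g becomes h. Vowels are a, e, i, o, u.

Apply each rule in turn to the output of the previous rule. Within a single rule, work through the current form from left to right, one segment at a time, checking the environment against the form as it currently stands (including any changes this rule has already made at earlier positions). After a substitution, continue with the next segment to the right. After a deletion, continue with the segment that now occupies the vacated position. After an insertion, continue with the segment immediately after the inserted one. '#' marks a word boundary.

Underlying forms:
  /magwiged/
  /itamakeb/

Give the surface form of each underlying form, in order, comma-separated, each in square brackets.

[magwihet], [itamakep]

/magwiged/:
  Rule 1 Final Devoicing: [magwiged] → [magwiget]
  Rule 2 Spirantization: [magwiget] → [magwihet]
/itamakeb/:
  Rule 1 Final Devoicing: [itamakeb] → [itamakep]
  Rule 2 Spirantization: no change — [itamakep]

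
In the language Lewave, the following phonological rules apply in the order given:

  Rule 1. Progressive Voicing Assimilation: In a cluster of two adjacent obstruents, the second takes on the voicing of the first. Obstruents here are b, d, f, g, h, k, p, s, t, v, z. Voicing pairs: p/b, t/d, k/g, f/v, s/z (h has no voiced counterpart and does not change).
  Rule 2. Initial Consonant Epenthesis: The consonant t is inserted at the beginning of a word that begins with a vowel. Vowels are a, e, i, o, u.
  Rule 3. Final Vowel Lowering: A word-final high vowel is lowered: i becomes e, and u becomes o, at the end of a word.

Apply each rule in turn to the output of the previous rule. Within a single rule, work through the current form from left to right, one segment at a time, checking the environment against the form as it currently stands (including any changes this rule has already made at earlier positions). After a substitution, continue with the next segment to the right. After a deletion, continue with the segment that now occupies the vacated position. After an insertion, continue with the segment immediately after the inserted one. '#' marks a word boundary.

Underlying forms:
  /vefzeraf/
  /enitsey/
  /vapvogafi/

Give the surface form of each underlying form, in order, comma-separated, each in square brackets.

[vefseraf], [tenitsey], [vapfogafe]

/vefzeraf/:
  Rule 1 Progressive Voicing Assimilation: [vefzeraf] → [vefseraf]
  Rule 2 Initial Consonant Epenthesis: no change — [vefseraf]
  Rule 3 Final Vowel Lowering: no change — [vefseraf]
/enitsey/:
  Rule 1 Progressive Voicing Assimilation: no change — [enitsey]
  Rule 2 Initial Consonant Epenthesis: [enitsey] → [tenitsey]
  Rule 3 Final Vowel Lowering: no change — [tenitsey]
/vapvogafi/:
  Rule 1 Progressive Voicing Assimilation: [vapvogafi] → [vapfogafi]
  Rule 2 Initial Consonant Epenthesis: no change — [vapfogafi]
  Rule 3 Final Vowel Lowering: [vapfogafi] → [vapfogafe]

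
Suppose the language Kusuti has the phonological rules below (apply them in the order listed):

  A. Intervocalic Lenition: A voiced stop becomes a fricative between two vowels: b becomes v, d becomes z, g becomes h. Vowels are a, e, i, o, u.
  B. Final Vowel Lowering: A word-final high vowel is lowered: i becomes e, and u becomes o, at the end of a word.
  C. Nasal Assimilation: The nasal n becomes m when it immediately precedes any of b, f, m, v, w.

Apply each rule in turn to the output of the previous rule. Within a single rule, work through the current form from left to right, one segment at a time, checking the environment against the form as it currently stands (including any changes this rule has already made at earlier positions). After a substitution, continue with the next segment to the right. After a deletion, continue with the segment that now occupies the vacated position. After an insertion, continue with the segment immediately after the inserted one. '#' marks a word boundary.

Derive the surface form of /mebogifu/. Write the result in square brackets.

[mevohifo]

A Intervocalic Lenition: [mebogifu] → [mevohifu]
B Final Vowel Lowering: [mevohifu] → [mevohifo]
C Nasal Assimilation: no change — [mevohifo]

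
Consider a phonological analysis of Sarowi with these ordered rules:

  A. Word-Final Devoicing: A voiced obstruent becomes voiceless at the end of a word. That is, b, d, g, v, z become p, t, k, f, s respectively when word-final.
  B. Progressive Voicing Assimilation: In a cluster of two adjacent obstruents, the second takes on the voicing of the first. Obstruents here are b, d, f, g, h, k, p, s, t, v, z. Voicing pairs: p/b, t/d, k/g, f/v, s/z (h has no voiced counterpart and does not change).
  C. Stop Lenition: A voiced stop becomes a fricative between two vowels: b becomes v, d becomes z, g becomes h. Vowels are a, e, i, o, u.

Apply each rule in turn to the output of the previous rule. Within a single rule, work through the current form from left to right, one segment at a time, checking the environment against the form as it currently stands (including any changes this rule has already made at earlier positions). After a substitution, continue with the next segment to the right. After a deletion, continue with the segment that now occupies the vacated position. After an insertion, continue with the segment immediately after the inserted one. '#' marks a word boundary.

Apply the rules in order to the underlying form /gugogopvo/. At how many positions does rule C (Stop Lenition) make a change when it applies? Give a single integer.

A Word-Final Devoicing: no change — [gugogopvo]
B Progressive Voicing Assimilation: [gugogopvo] → [gugogopfo]
C Stop Lenition: [gugogopfo] → [guhohopfo]
Rule C changed 2 position(s).

2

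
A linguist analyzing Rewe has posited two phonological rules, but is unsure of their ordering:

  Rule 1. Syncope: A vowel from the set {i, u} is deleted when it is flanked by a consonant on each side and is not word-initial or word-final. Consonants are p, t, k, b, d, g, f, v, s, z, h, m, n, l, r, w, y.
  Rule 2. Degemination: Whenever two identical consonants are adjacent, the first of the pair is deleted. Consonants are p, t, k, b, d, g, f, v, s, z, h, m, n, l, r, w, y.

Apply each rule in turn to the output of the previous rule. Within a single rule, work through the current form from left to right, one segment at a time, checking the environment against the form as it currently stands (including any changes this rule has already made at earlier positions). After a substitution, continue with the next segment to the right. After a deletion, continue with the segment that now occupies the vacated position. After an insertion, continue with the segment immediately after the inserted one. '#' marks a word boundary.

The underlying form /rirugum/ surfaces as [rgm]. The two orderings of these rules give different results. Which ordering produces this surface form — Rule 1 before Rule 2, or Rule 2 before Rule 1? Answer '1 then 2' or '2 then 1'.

Order 1 then 2:
  1 Syncope: [rirugum] → [rrgm]
  2 Degemination: [rrgm] → [rgm]
  result: [rgm]
Order 2 then 1:
  2 Degemination: no change — [rirugum]
  1 Syncope: [rirugum] → [rrgm]
  result: [rrgm]

1 then 2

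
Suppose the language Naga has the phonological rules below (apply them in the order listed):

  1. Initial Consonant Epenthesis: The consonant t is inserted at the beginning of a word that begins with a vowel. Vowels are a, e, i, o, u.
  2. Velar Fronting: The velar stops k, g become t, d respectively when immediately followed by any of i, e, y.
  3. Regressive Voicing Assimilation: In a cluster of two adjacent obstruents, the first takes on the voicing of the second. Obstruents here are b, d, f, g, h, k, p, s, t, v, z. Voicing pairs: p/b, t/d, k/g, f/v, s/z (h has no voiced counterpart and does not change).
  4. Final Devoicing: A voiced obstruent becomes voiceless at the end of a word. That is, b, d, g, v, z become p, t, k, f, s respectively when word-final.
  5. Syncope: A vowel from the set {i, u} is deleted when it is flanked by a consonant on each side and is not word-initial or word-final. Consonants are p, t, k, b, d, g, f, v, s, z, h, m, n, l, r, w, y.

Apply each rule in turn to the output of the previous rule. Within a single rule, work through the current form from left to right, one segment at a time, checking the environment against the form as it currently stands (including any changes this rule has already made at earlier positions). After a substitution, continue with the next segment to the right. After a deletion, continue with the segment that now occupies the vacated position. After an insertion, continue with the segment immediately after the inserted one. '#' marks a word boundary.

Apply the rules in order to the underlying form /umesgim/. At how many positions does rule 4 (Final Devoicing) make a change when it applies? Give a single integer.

0

1 Initial Consonant Epenthesis: [umesgim] → [tumesgim]
2 Velar Fronting: [tumesgim] → [tumesdim]
3 Regressive Voicing Assimilation: [tumesdim] → [tumezdim]
4 Final Devoicing: no change — [tumezdim]
5 Syncope: [tumezdim] → [tmezdm]
Rule 4 changed 0 position(s).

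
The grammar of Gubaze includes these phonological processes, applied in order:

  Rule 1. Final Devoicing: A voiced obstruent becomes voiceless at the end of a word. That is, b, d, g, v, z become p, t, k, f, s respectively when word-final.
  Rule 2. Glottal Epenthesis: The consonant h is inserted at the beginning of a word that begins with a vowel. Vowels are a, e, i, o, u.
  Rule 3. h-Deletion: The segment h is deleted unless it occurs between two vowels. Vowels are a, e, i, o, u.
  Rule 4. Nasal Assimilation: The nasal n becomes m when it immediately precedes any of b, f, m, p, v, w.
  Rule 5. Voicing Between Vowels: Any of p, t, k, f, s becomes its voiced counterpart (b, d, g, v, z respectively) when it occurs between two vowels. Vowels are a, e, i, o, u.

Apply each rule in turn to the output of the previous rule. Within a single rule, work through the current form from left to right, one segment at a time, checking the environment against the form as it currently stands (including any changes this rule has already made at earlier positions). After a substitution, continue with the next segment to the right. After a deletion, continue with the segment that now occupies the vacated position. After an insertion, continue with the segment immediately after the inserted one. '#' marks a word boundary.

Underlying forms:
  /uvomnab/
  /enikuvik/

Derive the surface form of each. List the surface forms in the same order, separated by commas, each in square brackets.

/uvomnab/:
  Rule 1 Final Devoicing: [uvomnab] → [uvomnap]
  Rule 2 Glottal Epenthesis: [uvomnap] → [huvomnap]
  Rule 3 h-Deletion: [huvomnap] → [uvomnap]
  Rule 4 Nasal Assimilation: no change — [uvomnap]
  Rule 5 Voicing Between Vowels: no change — [uvomnap]
/enikuvik/:
  Rule 1 Final Devoicing: no change — [enikuvik]
  Rule 2 Glottal Epenthesis: [enikuvik] → [henikuvik]
  Rule 3 h-Deletion: [henikuvik] → [enikuvik]
  Rule 4 Nasal Assimilation: no change — [enikuvik]
  Rule 5 Voicing Between Vowels: [enikuvik] → [eniguvik]

[uvomnap], [eniguvik]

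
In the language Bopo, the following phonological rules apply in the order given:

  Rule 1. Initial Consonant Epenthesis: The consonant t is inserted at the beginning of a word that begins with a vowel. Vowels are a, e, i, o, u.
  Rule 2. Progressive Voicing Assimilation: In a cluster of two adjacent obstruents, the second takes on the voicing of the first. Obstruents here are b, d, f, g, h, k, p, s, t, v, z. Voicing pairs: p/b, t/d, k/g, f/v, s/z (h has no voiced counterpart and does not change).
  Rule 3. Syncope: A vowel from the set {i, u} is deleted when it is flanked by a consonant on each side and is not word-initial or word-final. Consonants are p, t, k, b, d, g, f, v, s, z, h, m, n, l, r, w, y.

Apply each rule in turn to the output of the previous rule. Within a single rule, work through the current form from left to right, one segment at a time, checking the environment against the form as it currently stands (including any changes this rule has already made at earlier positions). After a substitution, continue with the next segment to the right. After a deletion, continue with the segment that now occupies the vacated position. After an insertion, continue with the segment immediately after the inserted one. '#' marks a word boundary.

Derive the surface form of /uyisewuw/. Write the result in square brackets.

Rule 1 Initial Consonant Epenthesis: [uyisewuw] → [tuyisewuw]
Rule 2 Progressive Voicing Assimilation: no change — [tuyisewuw]
Rule 3 Syncope: [tuyisewuw] → [tyseww]

[tyseww]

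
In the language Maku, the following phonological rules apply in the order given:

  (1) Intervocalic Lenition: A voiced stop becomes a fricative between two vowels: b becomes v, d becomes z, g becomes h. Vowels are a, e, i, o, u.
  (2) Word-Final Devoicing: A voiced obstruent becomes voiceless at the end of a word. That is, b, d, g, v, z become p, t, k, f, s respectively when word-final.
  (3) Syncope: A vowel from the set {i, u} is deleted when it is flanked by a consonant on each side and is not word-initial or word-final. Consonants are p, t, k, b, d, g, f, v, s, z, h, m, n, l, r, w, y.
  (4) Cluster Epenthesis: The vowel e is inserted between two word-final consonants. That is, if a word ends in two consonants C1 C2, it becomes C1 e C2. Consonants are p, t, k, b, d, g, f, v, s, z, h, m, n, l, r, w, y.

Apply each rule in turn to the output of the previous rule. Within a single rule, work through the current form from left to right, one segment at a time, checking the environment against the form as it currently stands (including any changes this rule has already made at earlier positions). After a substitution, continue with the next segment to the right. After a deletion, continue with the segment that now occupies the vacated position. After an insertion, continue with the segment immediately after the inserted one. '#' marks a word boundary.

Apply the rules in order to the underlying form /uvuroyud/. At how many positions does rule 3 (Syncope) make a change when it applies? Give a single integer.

2

(1) Intervocalic Lenition: no change — [uvuroyud]
(2) Word-Final Devoicing: [uvuroyud] → [uvuroyut]
(3) Syncope: [uvuroyut] → [uvroyt]
(4) Cluster Epenthesis: [uvroyt] → [uvroyet]
Rule 3 changed 2 position(s).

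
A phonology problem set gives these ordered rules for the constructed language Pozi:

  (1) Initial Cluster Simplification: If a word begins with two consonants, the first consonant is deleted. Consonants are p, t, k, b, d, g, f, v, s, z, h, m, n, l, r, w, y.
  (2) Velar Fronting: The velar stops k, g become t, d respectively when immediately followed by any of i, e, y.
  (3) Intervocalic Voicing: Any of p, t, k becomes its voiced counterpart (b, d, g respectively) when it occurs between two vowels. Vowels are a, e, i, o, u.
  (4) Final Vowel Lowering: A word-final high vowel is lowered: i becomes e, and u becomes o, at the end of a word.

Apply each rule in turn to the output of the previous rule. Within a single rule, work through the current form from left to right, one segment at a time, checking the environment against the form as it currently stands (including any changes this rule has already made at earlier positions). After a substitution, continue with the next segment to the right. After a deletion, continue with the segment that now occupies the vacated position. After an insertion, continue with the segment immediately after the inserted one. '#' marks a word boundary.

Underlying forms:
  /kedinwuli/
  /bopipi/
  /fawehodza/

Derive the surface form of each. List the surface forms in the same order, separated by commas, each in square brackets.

/kedinwuli/:
  (1) Initial Cluster Simplification: no change — [kedinwuli]
  (2) Velar Fronting: [kedinwuli] → [tedinwuli]
  (3) Intervocalic Voicing: no change — [tedinwuli]
  (4) Final Vowel Lowering: [tedinwuli] → [tedinwule]
/bopipi/:
  (1) Initial Cluster Simplification: no change — [bopipi]
  (2) Velar Fronting: no change — [bopipi]
  (3) Intervocalic Voicing: [bopipi] → [bobibi]
  (4) Final Vowel Lowering: [bobibi] → [bobibe]
/fawehodza/:
  (1) Initial Cluster Simplification: no change — [fawehodza]
  (2) Velar Fronting: no change — [fawehodza]
  (3) Intervocalic Voicing: no change — [fawehodza]
  (4) Final Vowel Lowering: no change — [fawehodza]

[tedinwule], [bobibe], [fawehodza]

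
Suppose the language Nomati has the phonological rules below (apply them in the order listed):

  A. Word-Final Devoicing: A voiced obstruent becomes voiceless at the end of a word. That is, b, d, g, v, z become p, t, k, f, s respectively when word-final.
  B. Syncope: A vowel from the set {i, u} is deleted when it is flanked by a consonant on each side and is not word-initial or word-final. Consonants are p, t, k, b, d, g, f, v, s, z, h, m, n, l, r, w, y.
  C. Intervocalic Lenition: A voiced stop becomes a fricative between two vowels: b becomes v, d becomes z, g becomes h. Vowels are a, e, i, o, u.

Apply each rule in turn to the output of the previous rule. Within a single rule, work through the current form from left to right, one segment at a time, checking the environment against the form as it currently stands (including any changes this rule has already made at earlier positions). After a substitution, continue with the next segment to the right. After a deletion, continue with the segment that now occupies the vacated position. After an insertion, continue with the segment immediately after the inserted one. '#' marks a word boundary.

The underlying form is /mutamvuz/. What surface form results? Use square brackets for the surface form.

[mtamvs]

A Word-Final Devoicing: [mutamvuz] → [mutamvus]
B Syncope: [mutamvus] → [mtamvs]
C Intervocalic Lenition: no change — [mtamvs]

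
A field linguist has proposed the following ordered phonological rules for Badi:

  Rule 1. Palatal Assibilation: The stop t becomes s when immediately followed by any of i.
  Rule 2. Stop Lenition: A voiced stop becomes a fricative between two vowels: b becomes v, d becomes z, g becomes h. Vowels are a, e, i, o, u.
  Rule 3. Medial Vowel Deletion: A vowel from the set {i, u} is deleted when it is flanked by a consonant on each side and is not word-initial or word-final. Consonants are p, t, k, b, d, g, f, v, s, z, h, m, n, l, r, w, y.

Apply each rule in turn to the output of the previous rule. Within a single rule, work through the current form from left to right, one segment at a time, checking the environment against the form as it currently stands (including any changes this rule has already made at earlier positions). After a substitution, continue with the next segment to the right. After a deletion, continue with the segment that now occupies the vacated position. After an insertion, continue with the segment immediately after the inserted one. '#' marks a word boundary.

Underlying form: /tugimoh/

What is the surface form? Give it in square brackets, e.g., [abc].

Rule 1 Palatal Assibilation: no change — [tugimoh]
Rule 2 Stop Lenition: [tugimoh] → [tuhimoh]
Rule 3 Medial Vowel Deletion: [tuhimoh] → [thmoh]

[thmoh]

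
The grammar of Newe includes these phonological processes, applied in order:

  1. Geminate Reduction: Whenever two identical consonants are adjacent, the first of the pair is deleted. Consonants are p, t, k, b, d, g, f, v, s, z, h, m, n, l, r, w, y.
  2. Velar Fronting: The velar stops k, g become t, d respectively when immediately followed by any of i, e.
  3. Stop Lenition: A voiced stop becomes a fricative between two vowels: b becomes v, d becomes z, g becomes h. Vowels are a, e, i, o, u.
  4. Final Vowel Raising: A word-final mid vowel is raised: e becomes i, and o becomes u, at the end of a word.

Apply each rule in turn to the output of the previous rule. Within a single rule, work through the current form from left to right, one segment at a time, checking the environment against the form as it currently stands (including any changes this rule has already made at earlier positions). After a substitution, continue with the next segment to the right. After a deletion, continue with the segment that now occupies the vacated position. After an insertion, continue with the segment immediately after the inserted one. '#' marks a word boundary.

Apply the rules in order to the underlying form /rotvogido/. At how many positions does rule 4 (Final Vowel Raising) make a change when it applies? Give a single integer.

1

1 Geminate Reduction: no change — [rotvogido]
2 Velar Fronting: [rotvogido] → [rotvodido]
3 Stop Lenition: [rotvodido] → [rotvozizo]
4 Final Vowel Raising: [rotvozizo] → [rotvozizu]
Rule 4 changed 1 position(s).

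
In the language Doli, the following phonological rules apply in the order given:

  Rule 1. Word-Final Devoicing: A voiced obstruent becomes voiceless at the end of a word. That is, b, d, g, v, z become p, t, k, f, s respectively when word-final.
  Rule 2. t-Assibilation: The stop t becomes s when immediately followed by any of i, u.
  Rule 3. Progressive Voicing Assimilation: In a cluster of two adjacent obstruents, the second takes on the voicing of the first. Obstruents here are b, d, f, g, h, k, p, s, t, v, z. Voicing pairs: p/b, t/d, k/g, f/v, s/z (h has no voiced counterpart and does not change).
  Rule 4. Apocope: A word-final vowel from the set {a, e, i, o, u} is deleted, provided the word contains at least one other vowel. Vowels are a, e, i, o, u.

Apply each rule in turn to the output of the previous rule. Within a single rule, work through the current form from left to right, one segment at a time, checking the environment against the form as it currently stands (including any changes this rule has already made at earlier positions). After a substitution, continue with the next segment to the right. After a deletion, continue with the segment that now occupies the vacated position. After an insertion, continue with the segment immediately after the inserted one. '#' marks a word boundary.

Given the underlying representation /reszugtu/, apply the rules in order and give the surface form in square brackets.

[ressugz]

Rule 1 Word-Final Devoicing: no change — [reszugtu]
Rule 2 t-Assibilation: [reszugtu] → [reszugsu]
Rule 3 Progressive Voicing Assimilation: [reszugsu] → [ressugzu]
Rule 4 Apocope: [ressugzu] → [ressugz]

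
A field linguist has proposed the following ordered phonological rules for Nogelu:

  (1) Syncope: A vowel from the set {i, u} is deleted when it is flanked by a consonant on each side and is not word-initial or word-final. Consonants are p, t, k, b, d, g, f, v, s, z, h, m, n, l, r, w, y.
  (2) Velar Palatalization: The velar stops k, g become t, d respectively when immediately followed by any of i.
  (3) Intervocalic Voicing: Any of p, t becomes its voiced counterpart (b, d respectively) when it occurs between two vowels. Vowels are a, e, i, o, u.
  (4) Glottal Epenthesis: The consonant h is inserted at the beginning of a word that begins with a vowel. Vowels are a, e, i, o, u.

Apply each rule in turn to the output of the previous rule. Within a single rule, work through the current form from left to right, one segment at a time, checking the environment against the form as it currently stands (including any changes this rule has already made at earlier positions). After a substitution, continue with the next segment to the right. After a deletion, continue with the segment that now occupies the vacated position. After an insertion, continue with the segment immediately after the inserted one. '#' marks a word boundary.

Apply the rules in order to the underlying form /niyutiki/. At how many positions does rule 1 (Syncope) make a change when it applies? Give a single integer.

(1) Syncope: [niyutiki] → [nytki]
(2) Velar Palatalization: [nytki] → [nytti]
(3) Intervocalic Voicing: no change — [nytti]
(4) Glottal Epenthesis: no change — [nytti]
Rule 1 changed 3 position(s).

3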